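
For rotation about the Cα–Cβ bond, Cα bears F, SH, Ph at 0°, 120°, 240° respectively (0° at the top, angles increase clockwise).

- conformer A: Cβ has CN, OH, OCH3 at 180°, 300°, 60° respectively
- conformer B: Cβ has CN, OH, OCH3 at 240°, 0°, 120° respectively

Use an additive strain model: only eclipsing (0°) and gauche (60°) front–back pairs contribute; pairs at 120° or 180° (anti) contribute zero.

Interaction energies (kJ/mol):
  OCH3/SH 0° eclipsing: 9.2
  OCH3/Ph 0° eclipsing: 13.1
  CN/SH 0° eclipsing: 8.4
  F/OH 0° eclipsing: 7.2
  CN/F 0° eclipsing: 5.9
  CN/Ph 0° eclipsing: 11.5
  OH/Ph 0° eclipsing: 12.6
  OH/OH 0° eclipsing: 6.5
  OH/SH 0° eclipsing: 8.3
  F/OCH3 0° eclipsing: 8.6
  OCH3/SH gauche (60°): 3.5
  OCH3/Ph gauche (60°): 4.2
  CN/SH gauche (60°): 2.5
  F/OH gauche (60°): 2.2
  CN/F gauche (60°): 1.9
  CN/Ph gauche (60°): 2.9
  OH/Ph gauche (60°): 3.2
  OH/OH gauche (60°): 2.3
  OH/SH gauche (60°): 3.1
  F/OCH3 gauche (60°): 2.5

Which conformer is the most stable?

A is staggered. F at 0° is gauche with OH at 300° (2.2); F at 0° is gauche with OCH3 at 60° (2.5); SH at 120° is gauche with CN at 180° (2.5); SH at 120° is gauche with OCH3 at 60° (3.5); Ph at 240° is gauche with CN at 180° (2.9); Ph at 240° is gauche with OH at 300° (3.2). Total 16.8 kJ/mol.
B is eclipsed. F at 0° is eclipsed with OH at 0° (7.2); SH at 120° is eclipsed with OCH3 at 120° (9.2); Ph at 240° is eclipsed with CN at 240° (11.5). Total 27.9 kJ/mol.
A has the lowest total (16.8 kJ/mol).

A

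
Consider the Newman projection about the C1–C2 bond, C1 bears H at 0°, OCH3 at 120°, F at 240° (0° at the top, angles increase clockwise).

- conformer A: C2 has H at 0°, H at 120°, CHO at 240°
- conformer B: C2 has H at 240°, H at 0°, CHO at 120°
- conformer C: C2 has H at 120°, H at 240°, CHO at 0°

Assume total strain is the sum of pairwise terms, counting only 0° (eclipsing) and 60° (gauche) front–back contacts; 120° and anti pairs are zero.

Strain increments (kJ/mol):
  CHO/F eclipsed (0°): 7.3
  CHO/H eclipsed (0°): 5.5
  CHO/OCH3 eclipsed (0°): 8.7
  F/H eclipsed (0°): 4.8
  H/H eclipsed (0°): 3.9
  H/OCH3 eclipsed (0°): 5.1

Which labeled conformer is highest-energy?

B

A is eclipsed. H at 0° is eclipsed with H at 0° (3.9); OCH3 at 120° is eclipsed with H at 120° (5.1); F at 240° is eclipsed with CHO at 240° (7.3). Total 16.3 kJ/mol.
B is eclipsed. H at 0° is eclipsed with H at 0° (3.9); OCH3 at 120° is eclipsed with CHO at 120° (8.7); F at 240° is eclipsed with H at 240° (4.8). Total 17.4 kJ/mol.
C is eclipsed. H at 0° is eclipsed with CHO at 0° (5.5); OCH3 at 120° is eclipsed with H at 120° (5.1); F at 240° is eclipsed with H at 240° (4.8). Total 15.4 kJ/mol.
B has the highest total (17.4 kJ/mol).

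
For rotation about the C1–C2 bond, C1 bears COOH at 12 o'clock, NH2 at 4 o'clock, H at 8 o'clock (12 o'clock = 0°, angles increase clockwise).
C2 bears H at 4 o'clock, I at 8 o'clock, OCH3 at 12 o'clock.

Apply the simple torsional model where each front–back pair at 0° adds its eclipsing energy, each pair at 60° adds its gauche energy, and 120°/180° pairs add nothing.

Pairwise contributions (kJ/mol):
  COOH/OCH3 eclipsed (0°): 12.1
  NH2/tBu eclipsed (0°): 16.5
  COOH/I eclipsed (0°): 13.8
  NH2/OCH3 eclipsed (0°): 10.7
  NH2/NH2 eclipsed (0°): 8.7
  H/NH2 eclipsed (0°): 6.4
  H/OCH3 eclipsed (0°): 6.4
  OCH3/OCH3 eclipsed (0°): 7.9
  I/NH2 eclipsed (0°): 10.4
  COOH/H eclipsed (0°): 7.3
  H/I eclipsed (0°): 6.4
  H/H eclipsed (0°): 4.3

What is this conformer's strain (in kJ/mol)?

24.9 kJ/mol

This conformer (eclipsed): COOH–OCH3 eclipsed, NH2–H eclipsed, H–I eclipsed; 12.1 + 6.4 + 6.4 = 24.9 kJ/mol.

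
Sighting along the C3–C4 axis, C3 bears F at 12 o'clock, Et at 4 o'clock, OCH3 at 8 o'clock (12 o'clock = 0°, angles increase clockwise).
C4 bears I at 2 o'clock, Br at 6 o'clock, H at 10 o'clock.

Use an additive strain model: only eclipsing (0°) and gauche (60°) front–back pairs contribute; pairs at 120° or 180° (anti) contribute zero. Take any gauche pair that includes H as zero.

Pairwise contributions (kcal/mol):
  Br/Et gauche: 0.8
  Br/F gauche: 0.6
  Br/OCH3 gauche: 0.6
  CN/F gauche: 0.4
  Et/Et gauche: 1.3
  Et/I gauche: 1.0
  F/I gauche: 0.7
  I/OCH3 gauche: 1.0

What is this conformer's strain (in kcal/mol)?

This conformer (staggered): F(0°)/I(60°) gauche 0.7; Et(120°)/I(60°) gauche 1.0; Et(120°)/Br(180°) gauche 0.8; OCH3(240°)/Br(180°) gauche 0.6 → 3.1 kcal/mol.

3.1 kcal/mol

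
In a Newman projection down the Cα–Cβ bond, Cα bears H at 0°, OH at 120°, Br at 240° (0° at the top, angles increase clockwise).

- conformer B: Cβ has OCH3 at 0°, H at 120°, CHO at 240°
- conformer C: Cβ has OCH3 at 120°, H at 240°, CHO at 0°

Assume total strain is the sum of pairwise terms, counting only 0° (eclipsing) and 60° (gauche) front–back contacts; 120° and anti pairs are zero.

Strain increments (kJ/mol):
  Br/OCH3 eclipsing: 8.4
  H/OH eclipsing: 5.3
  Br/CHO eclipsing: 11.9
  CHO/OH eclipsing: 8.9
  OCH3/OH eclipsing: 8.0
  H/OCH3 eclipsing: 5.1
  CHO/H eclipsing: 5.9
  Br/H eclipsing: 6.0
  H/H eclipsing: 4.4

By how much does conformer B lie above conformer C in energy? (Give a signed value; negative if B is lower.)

B (eclipsed): H–OCH3 eclipsed, OH–H eclipsed, Br–CHO eclipsed; 5.1 + 5.3 + 11.9 = 22.3 kJ/mol.
C (eclipsed): H–CHO eclipsed, OH–OCH3 eclipsed, Br–H eclipsed; 5.9 + 8.0 + 6.0 = 19.9 kJ/mol.
E(B) − E(C) = 22.3 − 19.9 = +2.4 kJ/mol.

+2.4 kJ/mol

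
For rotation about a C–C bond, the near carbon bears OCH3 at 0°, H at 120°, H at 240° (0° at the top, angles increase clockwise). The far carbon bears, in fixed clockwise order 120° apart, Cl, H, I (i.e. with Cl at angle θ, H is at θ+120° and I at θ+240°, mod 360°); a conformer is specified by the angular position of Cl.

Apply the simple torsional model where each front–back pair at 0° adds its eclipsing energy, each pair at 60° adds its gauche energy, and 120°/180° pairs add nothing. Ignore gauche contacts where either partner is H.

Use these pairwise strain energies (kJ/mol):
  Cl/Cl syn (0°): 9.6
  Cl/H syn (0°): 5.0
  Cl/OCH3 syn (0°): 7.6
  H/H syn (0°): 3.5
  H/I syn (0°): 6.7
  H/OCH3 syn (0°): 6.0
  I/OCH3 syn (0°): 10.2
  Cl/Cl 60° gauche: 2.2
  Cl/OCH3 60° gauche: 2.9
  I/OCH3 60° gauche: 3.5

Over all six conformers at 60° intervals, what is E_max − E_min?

Cl at 0° (eclipsed): OCH3–Cl eclipsed, H–H eclipsed, H–I eclipsed; 7.6 + 3.5 + 6.7 = 17.8 kJ/mol.
Cl at 60° (staggered): OCH3–Cl gauche, OCH3–I gauche; 2.9 + 3.5 = 6.4 kJ/mol.
Cl at 120° (eclipsed): OCH3–I eclipsed, H–Cl eclipsed, H–H eclipsed; 10.2 + 5.0 + 3.5 = 18.7 kJ/mol.
Cl at 180° (staggered): OCH3–I gauche; 3.5 = 3.5 kJ/mol.
Cl at 240° (eclipsed): OCH3–H eclipsed, H–I eclipsed, H–Cl eclipsed; 6.0 + 6.7 + 5.0 = 17.7 kJ/mol.
Cl at 300° (staggered): OCH3–Cl gauche; 2.9 = 2.9 kJ/mol.
Max at 120° (18.7 kJ/mol), min at 300° (2.9 kJ/mol); barrier = 15.8 kJ/mol.

15.8 kJ/mol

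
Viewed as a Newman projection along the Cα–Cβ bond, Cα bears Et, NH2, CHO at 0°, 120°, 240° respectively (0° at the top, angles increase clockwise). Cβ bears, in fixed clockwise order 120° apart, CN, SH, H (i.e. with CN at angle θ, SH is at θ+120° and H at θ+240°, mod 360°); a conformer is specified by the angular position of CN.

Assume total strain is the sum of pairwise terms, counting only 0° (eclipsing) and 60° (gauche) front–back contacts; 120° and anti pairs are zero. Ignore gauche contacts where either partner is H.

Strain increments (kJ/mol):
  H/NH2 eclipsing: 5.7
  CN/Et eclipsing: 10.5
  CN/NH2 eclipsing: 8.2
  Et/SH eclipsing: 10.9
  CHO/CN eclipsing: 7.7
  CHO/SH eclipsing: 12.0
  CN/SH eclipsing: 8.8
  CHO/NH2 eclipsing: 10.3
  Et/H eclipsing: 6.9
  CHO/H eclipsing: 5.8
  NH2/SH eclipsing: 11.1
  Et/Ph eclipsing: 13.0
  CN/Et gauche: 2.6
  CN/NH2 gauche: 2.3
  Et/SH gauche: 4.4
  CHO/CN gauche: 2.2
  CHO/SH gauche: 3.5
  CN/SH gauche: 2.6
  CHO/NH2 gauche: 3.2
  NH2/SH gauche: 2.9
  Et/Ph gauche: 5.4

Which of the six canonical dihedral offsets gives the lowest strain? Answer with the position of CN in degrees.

CN at 0° (eclipsed): Et–CN eclipsed, NH2–SH eclipsed, CHO–H eclipsed; 10.5 + 11.1 + 5.8 = 27.4 kJ/mol.
CN at 60° (staggered): Et–CN gauche, NH2–CN gauche, NH2–SH gauche, CHO–SH gauche; 2.6 + 2.3 + 2.9 + 3.5 = 11.3 kJ/mol.
CN at 120° (eclipsed): Et–H eclipsed, NH2–CN eclipsed, CHO–SH eclipsed; 6.9 + 8.2 + 12.0 = 27.1 kJ/mol.
CN at 180° (staggered): Et–SH gauche, NH2–CN gauche, CHO–CN gauche, CHO–SH gauche; 4.4 + 2.3 + 2.2 + 3.5 = 12.4 kJ/mol.
CN at 240° (eclipsed): Et–SH eclipsed, NH2–H eclipsed, CHO–CN eclipsed; 10.9 + 5.7 + 7.7 = 24.3 kJ/mol.
CN at 300° (staggered): Et–CN gauche, Et–SH gauche, NH2–SH gauche, CHO–CN gauche; 2.6 + 4.4 + 2.9 + 2.2 = 12.1 kJ/mol.
The minimum (11.3 kJ/mol) occurs with CN at 60°.

60°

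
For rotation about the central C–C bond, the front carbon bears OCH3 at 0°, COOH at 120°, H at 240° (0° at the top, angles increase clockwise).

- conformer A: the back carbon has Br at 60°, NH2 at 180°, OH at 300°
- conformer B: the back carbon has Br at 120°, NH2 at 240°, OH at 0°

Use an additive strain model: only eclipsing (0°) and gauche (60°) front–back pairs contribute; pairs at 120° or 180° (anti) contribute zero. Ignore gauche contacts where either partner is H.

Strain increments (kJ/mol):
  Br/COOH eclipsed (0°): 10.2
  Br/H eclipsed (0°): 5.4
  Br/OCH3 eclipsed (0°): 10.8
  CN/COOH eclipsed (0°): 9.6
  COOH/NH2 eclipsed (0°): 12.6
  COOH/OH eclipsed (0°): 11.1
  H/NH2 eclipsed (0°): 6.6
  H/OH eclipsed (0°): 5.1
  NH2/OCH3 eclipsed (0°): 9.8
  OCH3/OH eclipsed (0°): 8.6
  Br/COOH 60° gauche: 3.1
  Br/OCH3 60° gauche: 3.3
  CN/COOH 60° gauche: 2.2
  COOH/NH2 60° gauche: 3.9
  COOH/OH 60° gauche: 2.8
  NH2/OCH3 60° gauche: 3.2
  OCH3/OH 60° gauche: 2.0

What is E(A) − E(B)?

A is staggered. OCH3 at 0° is gauche with Br at 60° (3.3); OCH3 at 0° is gauche with OH at 300° (2.0); COOH at 120° is gauche with Br at 60° (3.1); COOH at 120° is gauche with NH2 at 180° (3.9). Total 12.3 kJ/mol.
B is eclipsed. OCH3 at 0° is eclipsed with OH at 0° (8.6); COOH at 120° is eclipsed with Br at 120° (10.2); H at 240° is eclipsed with NH2 at 240° (6.6). Total 25.4 kJ/mol.
E(A) − E(B) = 12.3 − 25.4 = -13.1 kJ/mol.

-13.1 kJ/mol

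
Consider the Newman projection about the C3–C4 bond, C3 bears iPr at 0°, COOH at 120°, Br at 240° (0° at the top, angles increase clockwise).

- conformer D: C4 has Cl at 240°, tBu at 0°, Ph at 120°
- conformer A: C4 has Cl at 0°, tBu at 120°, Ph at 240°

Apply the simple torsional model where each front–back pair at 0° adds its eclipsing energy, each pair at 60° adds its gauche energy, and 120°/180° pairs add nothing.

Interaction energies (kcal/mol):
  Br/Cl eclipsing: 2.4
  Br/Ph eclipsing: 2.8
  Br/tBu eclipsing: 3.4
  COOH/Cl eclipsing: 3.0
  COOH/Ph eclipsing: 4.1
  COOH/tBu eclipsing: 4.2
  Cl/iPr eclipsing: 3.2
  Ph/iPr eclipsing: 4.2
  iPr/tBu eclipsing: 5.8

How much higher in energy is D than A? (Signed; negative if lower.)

+2.1 kcal/mol

D is eclipsed. iPr at 0° is eclipsed with tBu at 0° (5.8); COOH at 120° is eclipsed with Ph at 120° (4.1); Br at 240° is eclipsed with Cl at 240° (2.4). Total 12.3 kcal/mol.
A is eclipsed. iPr at 0° is eclipsed with Cl at 0° (3.2); COOH at 120° is eclipsed with tBu at 120° (4.2); Br at 240° is eclipsed with Ph at 240° (2.8). Total 10.2 kcal/mol.
E(D) − E(A) = 12.3 − 10.2 = +2.1 kcal/mol.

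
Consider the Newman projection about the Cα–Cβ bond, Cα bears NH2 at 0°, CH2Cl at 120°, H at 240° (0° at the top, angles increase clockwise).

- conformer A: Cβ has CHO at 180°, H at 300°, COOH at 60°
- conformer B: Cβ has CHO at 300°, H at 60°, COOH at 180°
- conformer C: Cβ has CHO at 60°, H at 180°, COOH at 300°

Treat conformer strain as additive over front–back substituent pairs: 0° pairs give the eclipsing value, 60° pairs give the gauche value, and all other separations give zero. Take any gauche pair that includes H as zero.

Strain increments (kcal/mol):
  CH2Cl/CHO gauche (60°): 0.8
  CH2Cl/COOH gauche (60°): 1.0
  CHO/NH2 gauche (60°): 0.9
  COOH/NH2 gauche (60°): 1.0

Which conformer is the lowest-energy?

B

A (staggered): NH2(0°)/COOH(60°) gauche 1.0; CH2Cl(120°)/CHO(180°) gauche 0.8; CH2Cl(120°)/COOH(60°) gauche 1.0 → 2.8 kcal/mol.
B (staggered): NH2(0°)/CHO(300°) gauche 0.9; CH2Cl(120°)/COOH(180°) gauche 1.0 → 1.9 kcal/mol.
C (staggered): NH2(0°)/CHO(60°) gauche 0.9; NH2(0°)/COOH(300°) gauche 1.0; CH2Cl(120°)/CHO(60°) gauche 0.8 → 2.7 kcal/mol.
B has the lowest total (1.9 kcal/mol).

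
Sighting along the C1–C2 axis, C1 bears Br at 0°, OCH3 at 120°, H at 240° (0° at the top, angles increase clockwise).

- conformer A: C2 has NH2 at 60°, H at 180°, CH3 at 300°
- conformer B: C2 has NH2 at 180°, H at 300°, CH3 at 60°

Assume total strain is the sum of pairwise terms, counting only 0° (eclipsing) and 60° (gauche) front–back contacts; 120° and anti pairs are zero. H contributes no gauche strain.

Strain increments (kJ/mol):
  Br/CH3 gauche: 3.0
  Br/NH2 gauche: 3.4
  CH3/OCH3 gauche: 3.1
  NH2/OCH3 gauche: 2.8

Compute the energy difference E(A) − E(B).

+0.3 kJ/mol

A (staggered): Br(0°)/NH2(60°) gauche 3.4; Br(0°)/CH3(300°) gauche 3.0; OCH3(120°)/NH2(60°) gauche 2.8 → 9.2 kJ/mol.
B (staggered): Br(0°)/CH3(60°) gauche 3.0; OCH3(120°)/NH2(180°) gauche 2.8; OCH3(120°)/CH3(60°) gauche 3.1 → 8.9 kJ/mol.
E(A) − E(B) = 9.2 − 8.9 = +0.3 kJ/mol.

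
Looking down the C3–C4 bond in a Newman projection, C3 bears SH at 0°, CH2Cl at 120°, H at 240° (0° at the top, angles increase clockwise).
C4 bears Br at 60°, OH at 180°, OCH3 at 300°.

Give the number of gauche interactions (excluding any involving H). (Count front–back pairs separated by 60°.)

4

Non-H gauche pairs: SH(0°)/Br(60°); SH(0°)/OCH3(300°); CH2Cl(120°)/Br(60°); CH2Cl(120°)/OH(180°) — 4 interactions.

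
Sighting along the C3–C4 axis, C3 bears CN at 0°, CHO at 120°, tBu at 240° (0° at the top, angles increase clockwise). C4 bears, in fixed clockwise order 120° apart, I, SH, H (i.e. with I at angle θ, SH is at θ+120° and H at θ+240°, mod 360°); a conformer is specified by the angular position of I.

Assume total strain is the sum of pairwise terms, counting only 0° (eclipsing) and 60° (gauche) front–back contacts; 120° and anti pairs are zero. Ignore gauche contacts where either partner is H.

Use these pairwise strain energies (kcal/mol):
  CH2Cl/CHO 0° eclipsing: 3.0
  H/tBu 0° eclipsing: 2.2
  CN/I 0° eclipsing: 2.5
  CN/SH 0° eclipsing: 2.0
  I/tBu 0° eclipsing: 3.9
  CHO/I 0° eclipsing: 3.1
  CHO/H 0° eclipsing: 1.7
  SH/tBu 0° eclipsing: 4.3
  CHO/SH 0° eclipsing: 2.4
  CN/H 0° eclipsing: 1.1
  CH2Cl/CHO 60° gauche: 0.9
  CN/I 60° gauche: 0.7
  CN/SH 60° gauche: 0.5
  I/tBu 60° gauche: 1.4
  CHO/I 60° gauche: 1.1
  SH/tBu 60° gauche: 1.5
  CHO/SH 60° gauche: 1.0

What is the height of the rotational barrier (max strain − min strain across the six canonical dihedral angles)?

I at 0° (eclipsed): CN(0°)/I(0°) eclipsed 2.5; CHO(120°)/SH(120°) eclipsed 2.4; tBu(240°)/H(240°) eclipsed 2.2 → 7.1 kcal/mol.
I at 60° (staggered): CN(0°)/I(60°) gauche 0.7; CHO(120°)/I(60°) gauche 1.1; CHO(120°)/SH(180°) gauche 1.0; tBu(240°)/SH(180°) gauche 1.5 → 4.3 kcal/mol.
I at 120° (eclipsed): CN(0°)/H(0°) eclipsed 1.1; CHO(120°)/I(120°) eclipsed 3.1; tBu(240°)/SH(240°) eclipsed 4.3 → 8.5 kcal/mol.
I at 180° (staggered): CN(0°)/SH(300°) gauche 0.5; CHO(120°)/I(180°) gauche 1.1; tBu(240°)/I(180°) gauche 1.4; tBu(240°)/SH(300°) gauche 1.5 → 4.5 kcal/mol.
I at 240° (eclipsed): CN(0°)/SH(0°) eclipsed 2.0; CHO(120°)/H(120°) eclipsed 1.7; tBu(240°)/I(240°) eclipsed 3.9 → 7.6 kcal/mol.
I at 300° (staggered): CN(0°)/I(300°) gauche 0.7; CN(0°)/SH(60°) gauche 0.5; CHO(120°)/SH(60°) gauche 1.0; tBu(240°)/I(300°) gauche 1.4 → 3.6 kcal/mol.
Max at 120° (8.5 kcal/mol), min at 300° (3.6 kcal/mol); barrier = 4.9 kcal/mol.

4.9 kcal/mol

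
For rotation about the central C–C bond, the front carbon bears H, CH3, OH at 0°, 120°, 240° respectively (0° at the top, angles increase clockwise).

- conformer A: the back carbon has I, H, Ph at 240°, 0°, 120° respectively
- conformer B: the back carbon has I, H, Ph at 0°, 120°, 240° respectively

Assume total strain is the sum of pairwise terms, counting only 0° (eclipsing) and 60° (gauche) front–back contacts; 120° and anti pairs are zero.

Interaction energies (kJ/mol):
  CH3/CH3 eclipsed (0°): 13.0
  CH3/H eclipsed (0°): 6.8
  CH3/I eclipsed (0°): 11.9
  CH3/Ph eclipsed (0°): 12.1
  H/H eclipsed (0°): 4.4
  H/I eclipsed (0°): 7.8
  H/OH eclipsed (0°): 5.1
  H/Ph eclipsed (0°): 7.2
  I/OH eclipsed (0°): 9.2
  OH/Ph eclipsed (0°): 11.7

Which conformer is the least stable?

B

A (eclipsed): H–H eclipsed, CH3–Ph eclipsed, OH–I eclipsed; 4.4 + 12.1 + 9.2 = 25.7 kJ/mol.
B (eclipsed): H–I eclipsed, CH3–H eclipsed, OH–Ph eclipsed; 7.8 + 6.8 + 11.7 = 26.3 kJ/mol.
B has the highest total (26.3 kJ/mol).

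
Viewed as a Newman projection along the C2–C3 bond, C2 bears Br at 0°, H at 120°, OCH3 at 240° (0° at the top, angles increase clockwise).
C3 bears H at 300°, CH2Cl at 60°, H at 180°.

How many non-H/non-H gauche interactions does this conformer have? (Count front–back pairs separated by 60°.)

Non-H gauche pairs: Br(0°)/CH2Cl(60°) — 1 interaction.

1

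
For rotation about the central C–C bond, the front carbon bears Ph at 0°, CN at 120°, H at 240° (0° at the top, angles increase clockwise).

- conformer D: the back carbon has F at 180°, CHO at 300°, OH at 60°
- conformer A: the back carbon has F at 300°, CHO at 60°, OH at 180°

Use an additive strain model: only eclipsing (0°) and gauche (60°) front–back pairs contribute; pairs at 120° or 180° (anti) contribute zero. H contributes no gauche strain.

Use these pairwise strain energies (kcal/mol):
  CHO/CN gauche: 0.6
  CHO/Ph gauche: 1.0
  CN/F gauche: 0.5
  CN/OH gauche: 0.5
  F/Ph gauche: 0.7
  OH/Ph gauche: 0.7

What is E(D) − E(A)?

D (staggered): Ph(0°)/CHO(300°) gauche 1.0; Ph(0°)/OH(60°) gauche 0.7; CN(120°)/F(180°) gauche 0.5; CN(120°)/OH(60°) gauche 0.5 → 2.7 kcal/mol.
A (staggered): Ph(0°)/F(300°) gauche 0.7; Ph(0°)/CHO(60°) gauche 1.0; CN(120°)/CHO(60°) gauche 0.6; CN(120°)/OH(180°) gauche 0.5 → 2.8 kcal/mol.
E(D) − E(A) = 2.7 − 2.8 = -0.1 kcal/mol.

-0.1 kcal/mol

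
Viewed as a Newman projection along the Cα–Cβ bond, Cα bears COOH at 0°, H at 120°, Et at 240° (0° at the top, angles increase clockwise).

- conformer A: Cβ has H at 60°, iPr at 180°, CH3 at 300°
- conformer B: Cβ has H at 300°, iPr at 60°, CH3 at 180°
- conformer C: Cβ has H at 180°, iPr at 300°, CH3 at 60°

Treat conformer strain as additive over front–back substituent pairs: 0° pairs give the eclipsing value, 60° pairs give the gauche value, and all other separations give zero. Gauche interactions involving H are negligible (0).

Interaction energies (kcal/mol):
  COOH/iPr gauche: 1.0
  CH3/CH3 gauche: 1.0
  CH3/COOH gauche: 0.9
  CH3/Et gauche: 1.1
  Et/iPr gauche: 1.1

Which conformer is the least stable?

A (staggered): COOH(0°)/CH3(300°) gauche 0.9; Et(240°)/iPr(180°) gauche 1.1; Et(240°)/CH3(300°) gauche 1.1 → 3.1 kcal/mol.
B (staggered): COOH(0°)/iPr(60°) gauche 1.0; Et(240°)/CH3(180°) gauche 1.1 → 2.1 kcal/mol.
C (staggered): COOH(0°)/iPr(300°) gauche 1.0; COOH(0°)/CH3(60°) gauche 0.9; Et(240°)/iPr(300°) gauche 1.1 → 3.0 kcal/mol.
A has the highest total (3.1 kcal/mol).

A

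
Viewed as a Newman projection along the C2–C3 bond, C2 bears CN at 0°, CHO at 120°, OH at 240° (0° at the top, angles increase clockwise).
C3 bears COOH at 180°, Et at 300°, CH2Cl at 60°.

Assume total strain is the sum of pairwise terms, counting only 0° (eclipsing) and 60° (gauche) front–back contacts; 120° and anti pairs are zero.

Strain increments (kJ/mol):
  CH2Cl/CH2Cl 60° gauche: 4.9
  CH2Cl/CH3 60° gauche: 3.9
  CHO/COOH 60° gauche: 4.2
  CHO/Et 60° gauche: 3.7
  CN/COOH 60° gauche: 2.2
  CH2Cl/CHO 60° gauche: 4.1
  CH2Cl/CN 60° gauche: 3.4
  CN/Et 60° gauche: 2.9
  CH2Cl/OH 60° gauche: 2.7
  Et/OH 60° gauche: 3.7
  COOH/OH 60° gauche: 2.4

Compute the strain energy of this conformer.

This conformer (staggered): CN–Et gauche, CN–CH2Cl gauche, CHO–COOH gauche, CHO–CH2Cl gauche, OH–COOH gauche, OH–Et gauche; 2.9 + 3.4 + 4.2 + 4.1 + 2.4 + 3.7 = 20.7 kJ/mol.

20.7 kJ/mol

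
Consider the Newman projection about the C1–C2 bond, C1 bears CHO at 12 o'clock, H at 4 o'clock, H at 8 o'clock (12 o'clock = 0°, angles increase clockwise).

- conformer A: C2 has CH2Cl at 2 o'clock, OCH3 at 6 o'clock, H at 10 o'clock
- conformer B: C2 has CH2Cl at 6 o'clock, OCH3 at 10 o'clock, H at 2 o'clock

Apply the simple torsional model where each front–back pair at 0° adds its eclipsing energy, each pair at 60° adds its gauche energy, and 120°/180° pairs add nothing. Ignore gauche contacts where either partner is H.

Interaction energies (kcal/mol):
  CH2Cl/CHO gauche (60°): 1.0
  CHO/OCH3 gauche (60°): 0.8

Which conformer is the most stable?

A is staggered. CHO at 0° is gauche with CH2Cl at 60° (1.0). Total 1.0 kcal/mol.
B is staggered. CHO at 0° is gauche with OCH3 at 300° (0.8). Total 0.8 kcal/mol.
B has the lowest total (0.8 kcal/mol).

B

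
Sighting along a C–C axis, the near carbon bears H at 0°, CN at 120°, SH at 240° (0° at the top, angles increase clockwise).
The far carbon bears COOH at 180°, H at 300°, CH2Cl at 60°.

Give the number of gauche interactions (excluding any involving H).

3

Non-H gauche pairs: CN(120°)/COOH(180°); CN(120°)/CH2Cl(60°); SH(240°)/COOH(180°) — 3 interactions.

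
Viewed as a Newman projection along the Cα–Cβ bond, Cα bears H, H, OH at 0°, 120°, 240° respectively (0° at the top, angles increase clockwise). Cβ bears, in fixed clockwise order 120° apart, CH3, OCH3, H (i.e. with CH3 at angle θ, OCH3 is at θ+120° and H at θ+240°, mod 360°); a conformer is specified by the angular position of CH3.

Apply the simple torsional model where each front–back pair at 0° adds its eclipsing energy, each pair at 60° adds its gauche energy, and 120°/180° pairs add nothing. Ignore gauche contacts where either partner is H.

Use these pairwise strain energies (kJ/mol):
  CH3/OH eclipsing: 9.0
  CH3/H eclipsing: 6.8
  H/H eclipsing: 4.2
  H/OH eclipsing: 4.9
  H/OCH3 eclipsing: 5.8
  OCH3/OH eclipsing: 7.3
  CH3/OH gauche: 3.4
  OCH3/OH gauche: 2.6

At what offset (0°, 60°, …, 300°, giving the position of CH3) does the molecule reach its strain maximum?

CH3 at 0° (eclipsed): H–CH3 eclipsed, H–OCH3 eclipsed, OH–H eclipsed; 6.8 + 5.8 + 4.9 = 17.5 kJ/mol.
CH3 at 60° (staggered): OH–OCH3 gauche; 2.6 = 2.6 kJ/mol.
CH3 at 120° (eclipsed): H–H eclipsed, H–CH3 eclipsed, OH–OCH3 eclipsed; 4.2 + 6.8 + 7.3 = 18.3 kJ/mol.
CH3 at 180° (staggered): OH–CH3 gauche, OH–OCH3 gauche; 3.4 + 2.6 = 6.0 kJ/mol.
CH3 at 240° (eclipsed): H–OCH3 eclipsed, H–H eclipsed, OH–CH3 eclipsed; 5.8 + 4.2 + 9.0 = 19.0 kJ/mol.
CH3 at 300° (staggered): OH–CH3 gauche; 3.4 = 3.4 kJ/mol.
The maximum (19.0 kJ/mol) occurs with CH3 at 240°.

240°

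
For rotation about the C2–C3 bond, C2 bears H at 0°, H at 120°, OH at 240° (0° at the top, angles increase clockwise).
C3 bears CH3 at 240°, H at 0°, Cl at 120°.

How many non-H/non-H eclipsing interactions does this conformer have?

Non-H eclipsing pairs: OH(240°)/CH3(240°) — 1 interaction.

1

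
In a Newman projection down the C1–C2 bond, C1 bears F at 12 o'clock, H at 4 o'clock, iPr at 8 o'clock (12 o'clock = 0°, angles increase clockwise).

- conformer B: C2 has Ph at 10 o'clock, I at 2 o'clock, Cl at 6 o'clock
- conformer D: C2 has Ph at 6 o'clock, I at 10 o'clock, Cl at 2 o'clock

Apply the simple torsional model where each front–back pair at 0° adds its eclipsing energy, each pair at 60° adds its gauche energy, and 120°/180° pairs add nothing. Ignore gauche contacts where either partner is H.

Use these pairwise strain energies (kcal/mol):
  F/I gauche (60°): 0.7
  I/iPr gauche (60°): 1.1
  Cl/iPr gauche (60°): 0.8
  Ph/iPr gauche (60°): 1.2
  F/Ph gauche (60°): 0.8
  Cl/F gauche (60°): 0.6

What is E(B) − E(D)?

B (staggered): F(0°)/Ph(300°) gauche 0.8; F(0°)/I(60°) gauche 0.7; iPr(240°)/Ph(300°) gauche 1.2; iPr(240°)/Cl(180°) gauche 0.8 → 3.5 kcal/mol.
D (staggered): F(0°)/I(300°) gauche 0.7; F(0°)/Cl(60°) gauche 0.6; iPr(240°)/Ph(180°) gauche 1.2; iPr(240°)/I(300°) gauche 1.1 → 3.6 kcal/mol.
E(B) − E(D) = 3.5 − 3.6 = -0.1 kcal/mol.

-0.1 kcal/mol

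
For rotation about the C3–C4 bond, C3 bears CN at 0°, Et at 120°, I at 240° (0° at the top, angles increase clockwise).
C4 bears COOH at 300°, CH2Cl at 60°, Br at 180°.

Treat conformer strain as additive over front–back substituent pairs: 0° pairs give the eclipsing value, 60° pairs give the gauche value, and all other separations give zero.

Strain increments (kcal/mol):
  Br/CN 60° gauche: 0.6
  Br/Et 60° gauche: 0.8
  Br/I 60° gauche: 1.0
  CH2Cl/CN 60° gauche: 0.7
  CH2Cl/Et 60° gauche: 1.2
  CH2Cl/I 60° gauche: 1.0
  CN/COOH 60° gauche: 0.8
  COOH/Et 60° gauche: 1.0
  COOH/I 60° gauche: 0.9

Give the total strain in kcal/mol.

This conformer (staggered): CN–COOH gauche, CN–CH2Cl gauche, Et–CH2Cl gauche, Et–Br gauche, I–COOH gauche, I–Br gauche; 0.8 + 0.7 + 1.2 + 0.8 + 0.9 + 1.0 = 5.4 kcal/mol.

5.4 kcal/mol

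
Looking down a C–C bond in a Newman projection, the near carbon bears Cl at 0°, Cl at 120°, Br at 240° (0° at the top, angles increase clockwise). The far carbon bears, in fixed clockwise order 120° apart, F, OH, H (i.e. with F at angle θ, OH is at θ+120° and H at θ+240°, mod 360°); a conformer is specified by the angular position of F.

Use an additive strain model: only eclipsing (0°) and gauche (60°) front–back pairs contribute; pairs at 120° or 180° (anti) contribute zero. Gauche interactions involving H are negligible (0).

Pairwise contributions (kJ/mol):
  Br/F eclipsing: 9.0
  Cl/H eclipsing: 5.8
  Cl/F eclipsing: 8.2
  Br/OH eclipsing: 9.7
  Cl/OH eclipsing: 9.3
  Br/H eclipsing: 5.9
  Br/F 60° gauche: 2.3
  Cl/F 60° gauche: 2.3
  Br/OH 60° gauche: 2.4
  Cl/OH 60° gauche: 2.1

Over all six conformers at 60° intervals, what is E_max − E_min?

F at 0° (eclipsed): Cl(0°)/F(0°) eclipsed 8.2; Cl(120°)/OH(120°) eclipsed 9.3; Br(240°)/H(240°) eclipsed 5.9 → 23.4 kJ/mol.
F at 60° (staggered): Cl(0°)/F(60°) gauche 2.3; Cl(120°)/F(60°) gauche 2.3; Cl(120°)/OH(180°) gauche 2.1; Br(240°)/OH(180°) gauche 2.4 → 9.1 kJ/mol.
F at 120° (eclipsed): Cl(0°)/H(0°) eclipsed 5.8; Cl(120°)/F(120°) eclipsed 8.2; Br(240°)/OH(240°) eclipsed 9.7 → 23.7 kJ/mol.
F at 180° (staggered): Cl(0°)/OH(300°) gauche 2.1; Cl(120°)/F(180°) gauche 2.3; Br(240°)/F(180°) gauche 2.3; Br(240°)/OH(300°) gauche 2.4 → 9.1 kJ/mol.
F at 240° (eclipsed): Cl(0°)/OH(0°) eclipsed 9.3; Cl(120°)/H(120°) eclipsed 5.8; Br(240°)/F(240°) eclipsed 9.0 → 24.1 kJ/mol.
F at 300° (staggered): Cl(0°)/F(300°) gauche 2.3; Cl(0°)/OH(60°) gauche 2.1; Cl(120°)/OH(60°) gauche 2.1; Br(240°)/F(300°) gauche 2.3 → 8.8 kJ/mol.
Max at 240° (24.1 kJ/mol), min at 300° (8.8 kJ/mol); barrier = 15.3 kJ/mol.

15.3 kJ/mol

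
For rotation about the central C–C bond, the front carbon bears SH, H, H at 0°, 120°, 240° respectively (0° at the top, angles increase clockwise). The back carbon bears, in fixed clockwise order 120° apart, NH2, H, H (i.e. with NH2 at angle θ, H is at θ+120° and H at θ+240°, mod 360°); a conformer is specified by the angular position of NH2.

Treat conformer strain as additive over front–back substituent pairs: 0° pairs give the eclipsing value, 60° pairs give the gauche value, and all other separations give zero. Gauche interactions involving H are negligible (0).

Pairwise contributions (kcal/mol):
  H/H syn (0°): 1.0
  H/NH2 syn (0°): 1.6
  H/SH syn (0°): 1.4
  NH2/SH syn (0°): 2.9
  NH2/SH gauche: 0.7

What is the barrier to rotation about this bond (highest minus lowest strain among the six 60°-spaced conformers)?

4.9 kcal/mol

NH2 at 0° (eclipsed): SH–NH2 eclipsed, H–H eclipsed, H–H eclipsed; 2.9 + 1.0 + 1.0 = 4.9 kcal/mol.
NH2 at 60° (staggered): SH–NH2 gauche; 0.7 = 0.7 kcal/mol.
NH2 at 120° (eclipsed): SH–H eclipsed, H–NH2 eclipsed, H–H eclipsed; 1.4 + 1.6 + 1.0 = 4.0 kcal/mol.
NH2 at 180° (staggered): no non-H gauche contacts → 0.0 kcal/mol.
NH2 at 240° (eclipsed): SH–H eclipsed, H–H eclipsed, H–NH2 eclipsed; 1.4 + 1.0 + 1.6 = 4.0 kcal/mol.
NH2 at 300° (staggered): SH–NH2 gauche; 0.7 = 0.7 kcal/mol.
Max at 0° (4.9 kcal/mol), min at 180° (0.0 kcal/mol); barrier = 4.9 kcal/mol.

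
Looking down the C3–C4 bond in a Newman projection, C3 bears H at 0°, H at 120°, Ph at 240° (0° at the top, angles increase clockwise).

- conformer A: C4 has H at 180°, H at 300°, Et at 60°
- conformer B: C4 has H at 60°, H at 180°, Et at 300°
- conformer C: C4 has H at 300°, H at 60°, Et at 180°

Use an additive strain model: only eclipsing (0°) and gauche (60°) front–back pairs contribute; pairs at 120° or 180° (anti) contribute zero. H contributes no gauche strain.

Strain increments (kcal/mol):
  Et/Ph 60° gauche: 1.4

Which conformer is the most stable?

A

A (staggered): no non-H gauche contacts → 0.0 kcal/mol.
B (staggered): Ph–Et gauche; 1.4 = 1.4 kcal/mol.
C (staggered): Ph–Et gauche; 1.4 = 1.4 kcal/mol.
A has the lowest total (0.0 kcal/mol).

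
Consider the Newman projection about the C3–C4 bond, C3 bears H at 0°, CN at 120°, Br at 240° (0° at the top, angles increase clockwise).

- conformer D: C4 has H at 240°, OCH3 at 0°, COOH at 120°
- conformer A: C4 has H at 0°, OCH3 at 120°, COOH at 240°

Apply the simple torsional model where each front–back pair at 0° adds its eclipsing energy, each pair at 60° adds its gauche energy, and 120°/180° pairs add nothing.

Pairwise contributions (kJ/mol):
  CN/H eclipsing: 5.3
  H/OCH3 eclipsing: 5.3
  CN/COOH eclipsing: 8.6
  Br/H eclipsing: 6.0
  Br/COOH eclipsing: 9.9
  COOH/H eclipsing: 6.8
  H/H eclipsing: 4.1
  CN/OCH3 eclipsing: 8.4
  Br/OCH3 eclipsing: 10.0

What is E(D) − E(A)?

D (eclipsed): H(0°)/OCH3(0°) eclipsed 5.3; CN(120°)/COOH(120°) eclipsed 8.6; Br(240°)/H(240°) eclipsed 6.0 → 19.9 kJ/mol.
A (eclipsed): H(0°)/H(0°) eclipsed 4.1; CN(120°)/OCH3(120°) eclipsed 8.4; Br(240°)/COOH(240°) eclipsed 9.9 → 22.4 kJ/mol.
E(D) − E(A) = 19.9 − 22.4 = -2.5 kJ/mol.

-2.5 kJ/mol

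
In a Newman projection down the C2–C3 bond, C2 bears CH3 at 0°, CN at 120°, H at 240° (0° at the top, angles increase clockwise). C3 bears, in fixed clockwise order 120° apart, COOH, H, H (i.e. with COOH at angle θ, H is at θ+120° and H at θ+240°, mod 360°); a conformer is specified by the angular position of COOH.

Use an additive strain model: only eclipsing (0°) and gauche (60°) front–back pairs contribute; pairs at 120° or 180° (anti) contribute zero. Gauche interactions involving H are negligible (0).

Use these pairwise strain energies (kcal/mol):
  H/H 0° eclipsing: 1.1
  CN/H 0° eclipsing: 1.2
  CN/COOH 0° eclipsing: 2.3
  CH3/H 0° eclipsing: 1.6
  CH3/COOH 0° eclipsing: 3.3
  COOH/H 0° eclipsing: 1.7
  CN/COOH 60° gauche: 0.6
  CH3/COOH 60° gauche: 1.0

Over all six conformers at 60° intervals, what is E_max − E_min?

5.0 kcal/mol

COOH at 0° (eclipsed): CH3–COOH eclipsed, CN–H eclipsed, H–H eclipsed; 3.3 + 1.2 + 1.1 = 5.6 kcal/mol.
COOH at 60° (staggered): CH3–COOH gauche, CN–COOH gauche; 1.0 + 0.6 = 1.6 kcal/mol.
COOH at 120° (eclipsed): CH3–H eclipsed, CN–COOH eclipsed, H–H eclipsed; 1.6 + 2.3 + 1.1 = 5.0 kcal/mol.
COOH at 180° (staggered): CN–COOH gauche; 0.6 = 0.6 kcal/mol.
COOH at 240° (eclipsed): CH3–H eclipsed, CN–H eclipsed, H–COOH eclipsed; 1.6 + 1.2 + 1.7 = 4.5 kcal/mol.
COOH at 300° (staggered): CH3–COOH gauche; 1.0 = 1.0 kcal/mol.
Max at 0° (5.6 kcal/mol), min at 180° (0.6 kcal/mol); barrier = 5.0 kcal/mol.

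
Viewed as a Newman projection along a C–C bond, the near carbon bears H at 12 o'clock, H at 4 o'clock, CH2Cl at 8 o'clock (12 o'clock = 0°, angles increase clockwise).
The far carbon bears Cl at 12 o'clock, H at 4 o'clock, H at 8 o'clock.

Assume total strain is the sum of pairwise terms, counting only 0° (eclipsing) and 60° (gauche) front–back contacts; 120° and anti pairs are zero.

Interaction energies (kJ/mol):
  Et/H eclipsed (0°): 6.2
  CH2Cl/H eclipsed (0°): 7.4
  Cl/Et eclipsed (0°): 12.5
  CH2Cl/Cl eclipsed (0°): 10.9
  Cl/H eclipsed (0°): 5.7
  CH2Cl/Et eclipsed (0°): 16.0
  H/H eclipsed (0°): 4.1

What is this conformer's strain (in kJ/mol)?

17.2 kJ/mol

This conformer (eclipsed): H(0°)/Cl(0°) eclipsed 5.7; H(120°)/H(120°) eclipsed 4.1; CH2Cl(240°)/H(240°) eclipsed 7.4 → 17.2 kJ/mol.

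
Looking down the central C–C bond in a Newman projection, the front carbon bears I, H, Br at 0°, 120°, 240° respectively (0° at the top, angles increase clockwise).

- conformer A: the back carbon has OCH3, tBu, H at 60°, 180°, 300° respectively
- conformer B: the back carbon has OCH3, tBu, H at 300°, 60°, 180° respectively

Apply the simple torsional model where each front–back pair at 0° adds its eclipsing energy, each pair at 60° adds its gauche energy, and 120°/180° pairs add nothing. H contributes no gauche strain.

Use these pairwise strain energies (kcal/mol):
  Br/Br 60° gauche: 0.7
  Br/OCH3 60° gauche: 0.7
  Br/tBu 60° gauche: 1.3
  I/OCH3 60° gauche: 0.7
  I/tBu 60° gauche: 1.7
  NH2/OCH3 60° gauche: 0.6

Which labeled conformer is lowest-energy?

A is staggered. I at 0° is gauche with OCH3 at 60° (0.7); Br at 240° is gauche with tBu at 180° (1.3). Total 2.0 kcal/mol.
B is staggered. I at 0° is gauche with OCH3 at 300° (0.7); I at 0° is gauche with tBu at 60° (1.7); Br at 240° is gauche with OCH3 at 300° (0.7). Total 3.1 kcal/mol.
A has the lowest total (2.0 kcal/mol).

A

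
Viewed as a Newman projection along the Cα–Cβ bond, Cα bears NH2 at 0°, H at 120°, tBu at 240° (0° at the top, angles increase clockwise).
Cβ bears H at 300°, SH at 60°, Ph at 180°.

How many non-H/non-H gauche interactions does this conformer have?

Non-H gauche pairs: NH2(0°)/SH(60°); tBu(240°)/Ph(180°) — 2 interactions.

2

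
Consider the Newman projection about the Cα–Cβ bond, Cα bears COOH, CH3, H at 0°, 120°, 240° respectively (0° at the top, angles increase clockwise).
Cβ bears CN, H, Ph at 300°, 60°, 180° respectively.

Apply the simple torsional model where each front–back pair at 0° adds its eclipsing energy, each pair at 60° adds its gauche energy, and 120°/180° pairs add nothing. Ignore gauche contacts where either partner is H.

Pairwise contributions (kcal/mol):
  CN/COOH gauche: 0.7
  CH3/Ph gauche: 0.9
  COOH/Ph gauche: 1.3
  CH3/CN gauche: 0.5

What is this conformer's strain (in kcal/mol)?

1.6 kcal/mol

This conformer (staggered): COOH(0°)/CN(300°) gauche 0.7; CH3(120°)/Ph(180°) gauche 0.9 → 1.6 kcal/mol.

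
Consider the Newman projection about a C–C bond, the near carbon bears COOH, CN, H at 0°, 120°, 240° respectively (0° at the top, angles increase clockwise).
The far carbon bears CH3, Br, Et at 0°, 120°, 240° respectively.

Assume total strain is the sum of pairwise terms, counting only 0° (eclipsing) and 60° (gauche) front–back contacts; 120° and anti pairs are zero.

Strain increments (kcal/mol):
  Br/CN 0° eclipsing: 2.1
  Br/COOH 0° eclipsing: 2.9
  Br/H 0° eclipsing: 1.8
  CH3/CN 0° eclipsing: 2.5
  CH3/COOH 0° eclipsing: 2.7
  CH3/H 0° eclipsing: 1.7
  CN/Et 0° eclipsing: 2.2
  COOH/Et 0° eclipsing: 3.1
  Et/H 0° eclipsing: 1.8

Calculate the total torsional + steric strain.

This conformer is eclipsed. COOH at 0° is eclipsed with CH3 at 0° (2.7); CN at 120° is eclipsed with Br at 120° (2.1); H at 240° is eclipsed with Et at 240° (1.8). Total 6.6 kcal/mol.

6.6 kcal/mol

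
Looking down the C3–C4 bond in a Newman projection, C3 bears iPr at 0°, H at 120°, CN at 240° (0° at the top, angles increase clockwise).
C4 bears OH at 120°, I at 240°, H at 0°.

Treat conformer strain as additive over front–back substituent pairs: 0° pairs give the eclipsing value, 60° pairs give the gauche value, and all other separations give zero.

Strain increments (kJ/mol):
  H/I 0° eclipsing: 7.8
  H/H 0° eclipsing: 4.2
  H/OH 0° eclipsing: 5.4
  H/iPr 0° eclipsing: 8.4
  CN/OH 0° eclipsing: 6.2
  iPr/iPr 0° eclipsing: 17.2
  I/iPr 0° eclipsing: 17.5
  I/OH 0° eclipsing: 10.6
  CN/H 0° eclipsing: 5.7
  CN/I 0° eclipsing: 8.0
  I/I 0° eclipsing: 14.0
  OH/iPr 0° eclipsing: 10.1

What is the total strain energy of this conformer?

This conformer (eclipsed): iPr(0°)/H(0°) eclipsed 8.4; H(120°)/OH(120°) eclipsed 5.4; CN(240°)/I(240°) eclipsed 8.0 → 21.8 kJ/mol.

21.8 kJ/mol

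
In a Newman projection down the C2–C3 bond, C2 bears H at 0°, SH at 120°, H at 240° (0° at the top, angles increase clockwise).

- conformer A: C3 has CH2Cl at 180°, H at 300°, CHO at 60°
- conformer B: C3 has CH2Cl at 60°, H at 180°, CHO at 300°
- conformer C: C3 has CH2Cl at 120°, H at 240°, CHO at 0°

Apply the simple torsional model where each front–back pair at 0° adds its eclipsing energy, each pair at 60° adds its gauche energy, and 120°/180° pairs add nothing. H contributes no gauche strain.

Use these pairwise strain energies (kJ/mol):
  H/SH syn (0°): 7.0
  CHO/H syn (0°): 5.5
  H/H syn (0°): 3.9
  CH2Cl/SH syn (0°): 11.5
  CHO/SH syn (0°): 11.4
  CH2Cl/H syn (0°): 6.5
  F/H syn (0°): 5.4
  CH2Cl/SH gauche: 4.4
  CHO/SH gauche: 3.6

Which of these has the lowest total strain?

A is staggered. SH at 120° is gauche with CH2Cl at 180° (4.4); SH at 120° is gauche with CHO at 60° (3.6). Total 8.0 kJ/mol.
B is staggered. SH at 120° is gauche with CH2Cl at 60° (4.4). Total 4.4 kJ/mol.
C is eclipsed. H at 0° is eclipsed with CHO at 0° (5.5); SH at 120° is eclipsed with CH2Cl at 120° (11.5); H at 240° is eclipsed with H at 240° (3.9). Total 20.9 kJ/mol.
B has the lowest total (4.4 kJ/mol).

B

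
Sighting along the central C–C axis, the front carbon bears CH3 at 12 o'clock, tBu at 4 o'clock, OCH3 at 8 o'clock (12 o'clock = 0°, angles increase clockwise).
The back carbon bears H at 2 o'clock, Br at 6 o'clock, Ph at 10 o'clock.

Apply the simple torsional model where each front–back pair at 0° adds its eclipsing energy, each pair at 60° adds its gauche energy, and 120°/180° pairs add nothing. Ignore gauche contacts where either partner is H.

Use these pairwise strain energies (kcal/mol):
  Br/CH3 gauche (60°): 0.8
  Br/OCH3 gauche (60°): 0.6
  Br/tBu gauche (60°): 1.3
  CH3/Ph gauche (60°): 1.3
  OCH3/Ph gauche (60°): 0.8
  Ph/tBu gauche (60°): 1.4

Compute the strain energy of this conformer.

This conformer (staggered): CH3–Ph gauche, tBu–Br gauche, OCH3–Br gauche, OCH3–Ph gauche; 1.3 + 1.3 + 0.6 + 0.8 = 4.0 kcal/mol.

4.0 kcal/mol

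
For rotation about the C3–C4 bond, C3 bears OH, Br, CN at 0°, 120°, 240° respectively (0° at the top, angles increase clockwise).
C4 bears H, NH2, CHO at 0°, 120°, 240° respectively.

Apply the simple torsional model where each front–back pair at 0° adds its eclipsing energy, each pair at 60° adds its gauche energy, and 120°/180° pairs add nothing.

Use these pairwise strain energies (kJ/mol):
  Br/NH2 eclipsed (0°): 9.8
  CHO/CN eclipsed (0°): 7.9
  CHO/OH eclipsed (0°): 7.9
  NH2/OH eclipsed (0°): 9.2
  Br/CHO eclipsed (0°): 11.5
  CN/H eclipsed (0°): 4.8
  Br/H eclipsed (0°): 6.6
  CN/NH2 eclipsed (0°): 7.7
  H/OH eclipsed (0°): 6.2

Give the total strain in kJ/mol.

23.9 kJ/mol

This conformer (eclipsed): OH–H eclipsed, Br–NH2 eclipsed, CN–CHO eclipsed; 6.2 + 9.8 + 7.9 = 23.9 kJ/mol.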